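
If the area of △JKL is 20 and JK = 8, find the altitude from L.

Rearranging the area formula Area = (1/2) * base * height:
height = 2 * Area / base = 2 * 20 / 8 = 5.

5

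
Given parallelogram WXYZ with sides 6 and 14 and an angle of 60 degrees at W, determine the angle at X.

Opposite sides of a parallelogram are parallel, so consecutive angles form co-interior angles on a transversal.
Co-interior angles sum to 180°, giving angle X = 180 - 60 = 120 degrees.

120 degrees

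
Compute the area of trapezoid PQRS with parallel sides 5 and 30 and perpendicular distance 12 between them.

Area = (5 + 30) * 12 / 2 = 420 / 2 = 210

210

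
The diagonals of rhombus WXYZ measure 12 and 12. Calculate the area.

Area = (12 * 12) / 2 = 144 / 2 = 72

72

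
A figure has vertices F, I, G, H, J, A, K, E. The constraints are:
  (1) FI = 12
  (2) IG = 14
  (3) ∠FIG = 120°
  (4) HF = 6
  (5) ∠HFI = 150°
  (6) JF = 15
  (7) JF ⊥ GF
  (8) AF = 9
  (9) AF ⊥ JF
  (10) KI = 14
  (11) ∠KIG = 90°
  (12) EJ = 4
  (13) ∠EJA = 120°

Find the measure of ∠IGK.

Step 1: By the law of cosines on triangle GIK: GK² = 14² + 14² − 2·14·14·cos(90°) = 392, so GK = 14·√2.
Step 2: By the inverse law of cosines on triangle IGK: cos(∠IGK) = (14² + (14·√2)² − 14²) / (2·14·14·√2) = 392/554.37 = 0.7071, so ∠IGK = 45°.

Therefore, the measure of angle ∠IGK = 45°.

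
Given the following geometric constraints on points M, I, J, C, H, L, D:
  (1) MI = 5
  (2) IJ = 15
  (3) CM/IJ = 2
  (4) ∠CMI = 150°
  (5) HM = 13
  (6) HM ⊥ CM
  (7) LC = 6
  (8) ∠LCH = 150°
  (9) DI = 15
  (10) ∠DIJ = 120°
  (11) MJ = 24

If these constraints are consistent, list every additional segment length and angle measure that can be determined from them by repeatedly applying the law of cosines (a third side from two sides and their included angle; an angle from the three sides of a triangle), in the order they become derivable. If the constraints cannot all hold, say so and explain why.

These constraints are not satisfiable: by the triangle inequality in triangle IMJ, (1) MI = 5 and (2) IJ = 15 force MJ ≤ 5 + 15 = 20, but (11) says MJ = 24. No planar figure meets all of them, so nothing further can be derived.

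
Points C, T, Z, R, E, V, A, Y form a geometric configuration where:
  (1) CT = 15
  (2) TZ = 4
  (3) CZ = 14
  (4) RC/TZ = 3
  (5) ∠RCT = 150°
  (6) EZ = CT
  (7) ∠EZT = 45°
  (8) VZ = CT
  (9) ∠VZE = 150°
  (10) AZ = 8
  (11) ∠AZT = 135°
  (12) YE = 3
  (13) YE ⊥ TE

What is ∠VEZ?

From the given relations: EZ = CT = 15; VZ = CT = 15.
Step 1: By the law of cosines on triangle EZV: EV² = 15² + 15² − 2·15·15·cos(150°) = 839.71, so EV ≈ 28.98.
Step 2: By the inverse law of cosines on triangle VEZ: cos(∠VEZ) = (28.98² + 15² − 15²) / (2·28.98·15) = 839.71/869.33 = 0.9659, so ∠VEZ = 15°.

Therefore, the measure of angle ∠VEZ = 15°.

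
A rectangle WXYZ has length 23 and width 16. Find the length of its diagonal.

Using the Pythagorean theorem:
d² = 23² + 16² = 529 + 256 = 785
d = sqrt(785)

sqrt(785)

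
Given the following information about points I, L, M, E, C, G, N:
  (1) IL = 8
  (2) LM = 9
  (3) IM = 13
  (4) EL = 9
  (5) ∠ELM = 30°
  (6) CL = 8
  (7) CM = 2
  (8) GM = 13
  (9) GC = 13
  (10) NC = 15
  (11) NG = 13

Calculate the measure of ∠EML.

Step 1: By the law of cosines on triangle MLE: ME² = 9² + 9² − 2·9·9·cos(30°) = 21.7, so ME ≈ 4.66.
Step 2: By the inverse law of cosines on triangle EML: cos(∠EML) = (4.66² + 9² − 9²) / (2·4.66·9) = 21.7/83.86 = 0.2588, so ∠EML = 75°.

Therefore, the measure of angle ∠EML = 75°.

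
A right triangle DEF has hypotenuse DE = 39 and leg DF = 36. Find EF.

Rearranging the Pythagorean theorem to solve for the unknown leg:
leg^2 = hypotenuse^2 - known_leg^2 = 1521 - 1296 = 225
leg = sqrt(225) = 15.

15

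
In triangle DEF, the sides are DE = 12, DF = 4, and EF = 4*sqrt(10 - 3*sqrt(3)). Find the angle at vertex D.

When all three sides of a triangle are known, the law of cosines can be rearranged to find any angle.
cos(C) = (a² + b² - c²) / (2ab) gives cos(D) = sqrt(3)/2.
Taking the inverse cosine: D = 30°.

30°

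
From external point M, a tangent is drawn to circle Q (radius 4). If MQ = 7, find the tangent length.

Let T be the point of tangency. Then QT ⊥ MT (radius ⊥ tangent).
In right triangle QTM: QM² = QT² + MT²
7² = 4² + MT²
MT² = 33, MT = sqrt(33)

sqrt(33)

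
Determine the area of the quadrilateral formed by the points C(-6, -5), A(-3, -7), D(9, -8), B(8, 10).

Shoelace: sum of cross terms = 288, Area = (1/2)|288| = 144

144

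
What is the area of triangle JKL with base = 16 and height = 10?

A triangle's area is half the area of a rectangle with the same base and height.
Area = (1/2) * 16 * 10 = 80.

80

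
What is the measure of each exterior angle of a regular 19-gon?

Each exterior angle of a regular n-gon is 360 / n.
For n = 19: 360 / 19 = 360/19 degrees.

360/19 degrees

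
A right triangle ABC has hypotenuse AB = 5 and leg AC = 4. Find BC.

Rearranging the Pythagorean theorem to solve for the unknown leg:
leg^2 = hypotenuse^2 - known_leg^2 = 25 - 16 = 9
leg = sqrt(9) = 3.

3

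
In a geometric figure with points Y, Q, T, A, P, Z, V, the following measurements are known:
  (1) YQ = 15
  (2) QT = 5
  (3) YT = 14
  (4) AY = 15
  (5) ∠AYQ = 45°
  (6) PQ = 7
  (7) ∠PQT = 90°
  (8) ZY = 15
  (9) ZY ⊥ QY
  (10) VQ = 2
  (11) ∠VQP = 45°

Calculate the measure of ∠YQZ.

Step 1: By the law of cosines on triangle QYZ: QZ² = 15² + 15² − 2·15·15·cos(90°) = 450, so QZ = 15·√2.
Step 2: By the inverse law of cosines on triangle YQZ: cos(∠YQZ) = (15² + (15·√2)² − 15²) / (2·15·15·√2) = 450/636.4 = 0.7071, so ∠YQZ = 45°.

Therefore, the measure of angle ∠YQZ = 45°.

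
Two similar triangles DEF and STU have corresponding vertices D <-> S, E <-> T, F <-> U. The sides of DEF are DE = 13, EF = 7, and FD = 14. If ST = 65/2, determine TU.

k = 65/2/13 = 5/2. TU = 5/2 * 7 = 35/2.

35/2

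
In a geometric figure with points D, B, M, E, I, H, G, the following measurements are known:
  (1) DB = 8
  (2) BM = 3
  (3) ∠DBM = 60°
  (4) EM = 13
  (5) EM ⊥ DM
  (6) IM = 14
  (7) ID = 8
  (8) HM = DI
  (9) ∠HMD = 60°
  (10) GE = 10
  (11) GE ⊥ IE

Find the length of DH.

From the given relations: HM = DI = 8.
Step 1: By the law of cosines on triangle DBM: DM² = 8² + 3² − 2·8·3·cos(60°) = 49, so DM = 7.
Step 2: By the law of cosines on triangle DMH: DH² = 7² + 8² − 2·7·8·cos(60°) = 57, so DH = √57.

Therefore, the length of DH = √57.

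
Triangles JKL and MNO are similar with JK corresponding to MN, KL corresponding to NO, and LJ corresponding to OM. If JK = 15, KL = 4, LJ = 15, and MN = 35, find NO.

Since the triangles are similar, the ratio of corresponding sides is constant.
Scale factor k = MN / JK = 35 / 15 = 7/3
NO = k * KL = 7/3 * 4 = 28/3

28/3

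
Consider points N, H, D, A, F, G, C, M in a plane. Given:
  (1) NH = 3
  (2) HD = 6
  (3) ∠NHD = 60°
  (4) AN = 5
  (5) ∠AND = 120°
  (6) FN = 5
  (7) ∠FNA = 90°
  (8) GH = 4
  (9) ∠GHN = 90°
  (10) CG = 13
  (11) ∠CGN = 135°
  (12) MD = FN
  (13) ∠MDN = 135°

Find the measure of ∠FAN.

Step 1: By the law of cosines on triangle ANF: AF² = 5² + 5² − 2·5·5·cos(90°) = 50, so AF = 5·√2.
Step 2: By the inverse law of cosines on triangle FAN: cos(∠FAN) = ((5·√2)² + 5² − 5²) / (2·5·√2·5) = 50/70.71 = 0.7071, so ∠FAN = 45°.

Therefore, the measure of angle ∠FAN = 45°.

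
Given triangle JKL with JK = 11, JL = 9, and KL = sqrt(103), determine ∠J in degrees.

By the inverse law of cosines: cos(J) = (JK² + JL² - KL²) / (2 × JK × JL)
cos(J) = (11² + 9² - (sqrt(103))²) / (2 × 11 × 9)
cos(J) = (121 + 81 - (103)) / 198
cos(J) = 1/2
J = arccos(1/2) = 60°

60°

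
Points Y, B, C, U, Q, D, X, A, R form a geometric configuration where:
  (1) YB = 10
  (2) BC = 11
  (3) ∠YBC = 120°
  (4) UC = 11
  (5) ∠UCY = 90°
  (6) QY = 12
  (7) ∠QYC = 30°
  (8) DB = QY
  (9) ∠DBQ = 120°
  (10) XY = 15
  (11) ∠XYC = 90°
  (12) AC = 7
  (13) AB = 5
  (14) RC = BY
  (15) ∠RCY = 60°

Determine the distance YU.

Step 1: By the law of cosines on triangle CBY: CY² = 11² + 10² − 2·11·10·cos(120°) = 331, so CY ≈ 18.19.
Step 2: By the law of cosines on triangle YCU: YU² = 18.19² + 11² − 2·18.19·11·cos(90°) = 452, so YU = 2·√113.

Therefore, the length of YU = 2·√113.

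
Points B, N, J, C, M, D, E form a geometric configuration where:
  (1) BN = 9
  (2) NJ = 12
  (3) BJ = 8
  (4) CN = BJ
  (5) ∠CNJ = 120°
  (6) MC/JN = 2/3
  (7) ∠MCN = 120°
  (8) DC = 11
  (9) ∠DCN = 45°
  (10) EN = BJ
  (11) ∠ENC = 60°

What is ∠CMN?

From the given relations: MC = 2/3·JN = 2/3·12 = 8; CN = BJ = 8.
Step 1: By the law of cosines on triangle MCN: MN² = 8² + 8² − 2·8·8·cos(120°) = 192, so MN = 8·√3.
Step 2: By the inverse law of cosines on triangle CMN: cos(∠CMN) = (8² + (8·√3)² − 8²) / (2·8·8·√3) = 192/221.7 = 0.866, so ∠CMN = 30°.

Therefore, the measure of angle ∠CMN = 30°.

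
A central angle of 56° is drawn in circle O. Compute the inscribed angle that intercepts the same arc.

An inscribed angle intercepts an arc from a point on the circle, while the central angle intercepts the same arc from the center.
The inscribed angle is always half the central angle: 56° / 2 = 28°.

28°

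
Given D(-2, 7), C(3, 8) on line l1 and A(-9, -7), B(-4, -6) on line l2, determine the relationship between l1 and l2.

Slope of line 1: m1 = (8 - 7)/(3 - -2) = 1/5 = 1/5
Slope of line 2: m2 = (-6 - -7)/(-4 - -9) = 1/5 = 1/5
Two lines are parallel if and only if they have equal slopes (or both are vertical).
Here m1 = m2 = 1/5, confirming the lines are parallel.

Parallel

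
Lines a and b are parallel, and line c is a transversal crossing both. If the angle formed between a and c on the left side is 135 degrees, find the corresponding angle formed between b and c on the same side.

Corresponding angles are equal: 135 degrees.

135 degrees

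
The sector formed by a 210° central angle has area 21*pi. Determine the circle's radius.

Sector area A = πr² × θ/360, so r² = 360A / (πθ).
r² = 360 × 21*pi / (π × 210)
r² = 36
r = 6

6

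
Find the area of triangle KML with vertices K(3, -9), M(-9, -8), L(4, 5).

Using the Shoelace formula for a triangle:
Area = (1/2)|x0(y1 - y2) + x1(y2 - y0) + x2(y0 - y1)|
Area = (1/2)|3(-8 - 5) + -9(5 - -9) + 4(-9 - -8)|
Area = (1/2)|-39 + -126 + -4|
Area = (1/2)|-169|
Area = (1/2)(169)
Area = 169/2

169/2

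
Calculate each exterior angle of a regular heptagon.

Each exterior angle of a regular n-gon is 360 / n.
For n = 7: 360 / 7 = 360/7 degrees.

360/7 degrees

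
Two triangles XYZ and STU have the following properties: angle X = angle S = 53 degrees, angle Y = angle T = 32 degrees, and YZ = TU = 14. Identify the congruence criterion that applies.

Consider the given information: angle X = angle S = 53 degrees, angle Y = angle T = 32 degrees, and YZ = TU = 14
This is not SAS or HL: SAS requires two sides and the included angle between them. HL only applies to right triangles with matching hypotenuse and leg.
The correct criterion is AAS. Two pairs of corresponding angles and a non-included side are equal (Angle-Angle-Side).

AAS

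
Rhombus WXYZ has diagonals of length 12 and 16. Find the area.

The diagonals of a rhombus divide it into four right triangles.
Each triangle has legs 12/ 2 = 6 and 16/2 = 8, so each has area (1/2)*6*8 = 24.
Four such triangles give total area = (d1 * d2) / 2 = 96.

96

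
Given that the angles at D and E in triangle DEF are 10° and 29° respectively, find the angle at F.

By the triangle angle sum property, the three interior angles of any triangle add up to 180°.
We know angle D = 10° and angle E = 29°, so their sum is 39°.
Therefore angle F = 180° - 39° = 141°.

141 degrees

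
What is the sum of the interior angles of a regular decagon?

The sum of interior angles of an n-sided polygon is (n - 2) * 180.
For n = 10: (10 - 2) * 180 = 8 * 180 = 1440 degrees.

1440 degrees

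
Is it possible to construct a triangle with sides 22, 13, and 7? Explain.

No.
The triangle inequality is violated: 13 + 7 = 20 ≤ 22.
These lengths cannot form a triangle.

No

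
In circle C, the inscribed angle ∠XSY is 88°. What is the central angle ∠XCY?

Central angle = 2 × 88° = 176° (inscribed angle theorem).

176°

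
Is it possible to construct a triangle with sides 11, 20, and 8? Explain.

Check the triangle inequality: 11 + 8 = 19 ≤ 20.
Since the sum of two sides does not exceed the third, no triangle can be formed.

No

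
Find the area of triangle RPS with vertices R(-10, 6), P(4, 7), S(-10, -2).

Using the Shoelace formula for a triangle:
Area = (1/2)|x0(y1 - y2) + x1(y2 - y0) + x2(y0 - y1)|
Area = (1/2)|-10(7 - -2) + 4(-2 - 6) + -10(6 - 7)|
Area = (1/2)|-90 + -32 + 10|
Area = (1/2)|-112|
Area = (1/2)(112)
Area = 56

56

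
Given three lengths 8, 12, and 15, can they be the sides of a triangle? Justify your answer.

Sort the sides: 8, 12, 15.
It suffices to check that the sum of the two smallest exceeds the largest:
8 + 12 = 20 > 15. ✓
Yes, a valid triangle can be formed.

Yes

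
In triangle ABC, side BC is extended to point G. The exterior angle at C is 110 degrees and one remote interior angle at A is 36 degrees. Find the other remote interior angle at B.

By the exterior angle theorem: exterior angle = sum of remote interior angles.
110 = 36 + angle B
angle B = 110 - 36 = 74 degrees

74 degrees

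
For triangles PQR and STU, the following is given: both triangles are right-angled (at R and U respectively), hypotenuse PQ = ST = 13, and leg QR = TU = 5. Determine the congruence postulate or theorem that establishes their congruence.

The given information provides:
both triangles are right-angled (at R and U respectively), hypotenuse PQ = ST = 13, and leg QR = TU = 5
This matches the HL congruence theorem.
The hypotenuse and one leg of two right triangles are equal (Hypotenuse-Leg).

HL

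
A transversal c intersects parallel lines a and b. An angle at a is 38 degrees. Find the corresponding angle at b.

Corresponding angles formed by parallel lines and a transversal are equal.
The given angle is 38 degrees.
The corresponding angle = 38 degrees.

38 degrees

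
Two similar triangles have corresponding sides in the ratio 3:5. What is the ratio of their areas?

Area scales with the square of linear dimensions. If every length is multiplied by 3/5, then the area is multiplied by (3/5)^2 = 9/25.
The area ratio is 9:25.

9:25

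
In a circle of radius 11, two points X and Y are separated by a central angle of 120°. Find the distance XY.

Chord = 2(11) sin(60°) = 11*sqrt(3)

11*sqrt(3)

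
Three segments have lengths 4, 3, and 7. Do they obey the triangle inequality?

Check the triangle inequality: 4 + 3 = 7 ≤ 7.
Since the sum of two sides does not exceed the third, no triangle can be formed.

No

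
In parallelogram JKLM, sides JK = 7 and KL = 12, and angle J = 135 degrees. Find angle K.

Opposite sides of a parallelogram are parallel, so consecutive angles form co-interior angles on a transversal.
Co-interior angles sum to 180°, giving angle K = 180 - 135 = 45 degrees.

45 degrees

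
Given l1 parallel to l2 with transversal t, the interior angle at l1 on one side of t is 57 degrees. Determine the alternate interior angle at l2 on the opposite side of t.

Alternate interior angles lie on opposite sides of the transversal, between the parallel lines.
By the alternate interior angle theorem, they are equal: 57 degrees.

57 degrees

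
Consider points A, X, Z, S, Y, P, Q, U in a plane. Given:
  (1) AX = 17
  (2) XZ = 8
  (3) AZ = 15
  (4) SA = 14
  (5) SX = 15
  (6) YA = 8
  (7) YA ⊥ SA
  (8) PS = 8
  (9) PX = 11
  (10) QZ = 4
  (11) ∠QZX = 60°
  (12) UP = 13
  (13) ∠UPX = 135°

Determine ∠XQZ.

Step 1: By the law of cosines on triangle QZX: QX² = 4² + 8² − 2·4·8·cos(60°) = 48, so QX = 4·√3.
Step 2: By the inverse law of cosines on triangle XQZ: cos(∠XQZ) = ((4·√3)² + 4² − 8²) / (2·4·√3·4) = 0/55.43 = 0, so ∠XQZ = 90°.

Therefore, the measure of angle ∠XQZ = 90°.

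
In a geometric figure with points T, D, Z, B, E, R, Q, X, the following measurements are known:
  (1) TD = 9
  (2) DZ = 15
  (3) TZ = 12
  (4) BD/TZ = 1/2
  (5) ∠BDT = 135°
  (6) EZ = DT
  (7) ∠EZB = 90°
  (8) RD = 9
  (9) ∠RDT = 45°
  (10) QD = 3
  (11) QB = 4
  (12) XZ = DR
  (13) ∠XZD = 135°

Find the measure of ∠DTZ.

Step 1: By the inverse law of cosines on triangle DTZ: cos(∠DTZ) = (9² + 12² − 15²) / (2·9·12) = 0/216 = 0, so ∠DTZ = 90°.

Therefore, the measure of angle ∠DTZ = 90°.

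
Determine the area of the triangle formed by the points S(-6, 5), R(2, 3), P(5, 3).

The Shoelace formula computes the area from vertex coordinates by summing cross products.
For vertices (-6,5), (2,3), (5,3):
Signed sum = -6*3 - 2*5 + 2*3 - 5*3 + 5*5 - -6*3
= -28 + -9 + 43 = 6
Area = (1/2)|6| = 3.

3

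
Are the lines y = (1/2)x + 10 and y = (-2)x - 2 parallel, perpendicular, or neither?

Slope of line 1: m1 = 1/2
Slope of line 2: m2 = -2
m1 * m2 = (1/2) * (-2) = -1 = -1, so the lines are perpendicular.

Perpendicular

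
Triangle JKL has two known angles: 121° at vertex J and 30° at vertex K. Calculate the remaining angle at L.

Let angle L = x. Then 121 + 30 + x = 180.
x = 180 - 151 = 29 degrees.

29 degrees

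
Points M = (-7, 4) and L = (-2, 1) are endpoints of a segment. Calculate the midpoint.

The midpoint is the average of the coordinates:
x: (-7 + -2)/2 = -9/2
y: (4 + 1)/2 = 5/2
Midpoint = (-9/2, 5/2)

(-9/2, 5/2)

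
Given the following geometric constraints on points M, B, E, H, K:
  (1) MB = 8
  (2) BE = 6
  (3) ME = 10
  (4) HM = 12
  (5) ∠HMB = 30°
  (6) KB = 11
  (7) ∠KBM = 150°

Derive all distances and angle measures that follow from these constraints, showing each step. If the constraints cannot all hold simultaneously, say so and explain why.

The constraints are consistent.

Step 1: From MB = 8, BK = 11, and ∠MBK = 150°, by the law of cosines:
  MK² = MB² + BK² - 2·MB·BK·cos(150°) = 64 + 121 + 152.4 = 337.4
  MK ≈ 18.37

Step 2: From BM = 8, MH = 12, and ∠BMH = 30°, by the law of cosines:
  BH² = BM² + MH² - 2·BM·MH·cos(30°) = 64 + 144 - 166.3 = 41.72
  BH ≈ 6.46

Step 3: From MB = 8, ME = 10, BE = 6, by the inverse law of cosines:
  cos(∠BME) = (MB² + ME² - BE²) / (2·MB·ME)
  ∠BME = 36.87°

Step 4: From BE = 6, BM = 8, EM = 10, by the inverse law of cosines:
  cos(∠EBM) = (BE² + BM² - EM²) / (2·BE·BM)
  ∠EBM = 90°

Step 5: From EB = 6, EM = 10, BM = 8, by the inverse law of cosines:
  cos(∠BEM) = (EB² + EM² - BM²) / (2·EB·EM)
  ∠BEM = 53.13°

Step 6: From MB = 8, MK = 18.37, BK = 11, by the inverse law of cosines:
  cos(∠BMK) = (MB² + MK² - BK²) / (2·MB·MK)
  ∠BMK = 17.42°

Step 7: From BH = 6.46, BM = 8, HM = 12, by the inverse law of cosines:
  cos(∠HBM) = (BH² + BM² - HM²) / (2·BH·BM)
  ∠HBM = 111.74°

Step 8: From HB = 6.46, HM = 12, BM = 8, by the inverse law of cosines:
  cos(∠BHM) = (HB² + HM² - BM²) / (2·HB·HM)
  ∠BHM = 38.26°

Step 9: From KB = 11, KM = 18.37, BM = 8, by the inverse law of cosines:
  cos(∠BKM) = (KB² + KM² - BM²) / (2·KB·KM)
  ∠BKM = 12.58°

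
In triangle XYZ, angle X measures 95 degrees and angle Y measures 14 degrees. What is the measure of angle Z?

Let angle Z = x. Then 95 + 14 + x = 180.
x = 180 - 109 = 71 degrees.

71 degrees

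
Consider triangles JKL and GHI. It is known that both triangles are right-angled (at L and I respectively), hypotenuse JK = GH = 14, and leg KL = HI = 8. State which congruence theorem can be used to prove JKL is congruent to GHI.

The given information provides:
both triangles are right-angled (at L and I respectively), hypotenuse JK = GH = 14, and leg KL = HI = 8
This matches the HL congruence theorem.
The hypotenuse and one leg of two right triangles are equal (Hypotenuse-Leg).

HL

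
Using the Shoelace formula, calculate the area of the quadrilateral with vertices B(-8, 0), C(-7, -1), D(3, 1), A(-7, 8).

Shoelace: sum of cross terms = 99, Area = (1/2)|99| = 99/2

99/2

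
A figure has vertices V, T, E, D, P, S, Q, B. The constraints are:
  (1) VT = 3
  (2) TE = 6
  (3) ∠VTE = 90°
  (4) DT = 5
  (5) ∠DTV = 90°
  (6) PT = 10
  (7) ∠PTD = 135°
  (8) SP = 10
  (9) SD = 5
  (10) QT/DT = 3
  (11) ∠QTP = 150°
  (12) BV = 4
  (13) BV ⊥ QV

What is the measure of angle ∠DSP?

Step 1: By the law of cosines on triangle DTP: DP² = 5² + 10² − 2·5·10·cos(135°) = 195.71, so DP ≈ 13.99.
Step 2: By the inverse law of cosines on triangle DSP: cos(∠DSP) = (5² + 10² − 13.99²) / (2·5·10) = -70.71/100 = -0.7071, so ∠DSP = 135°.

Therefore, the measure of angle ∠DSP = 135°.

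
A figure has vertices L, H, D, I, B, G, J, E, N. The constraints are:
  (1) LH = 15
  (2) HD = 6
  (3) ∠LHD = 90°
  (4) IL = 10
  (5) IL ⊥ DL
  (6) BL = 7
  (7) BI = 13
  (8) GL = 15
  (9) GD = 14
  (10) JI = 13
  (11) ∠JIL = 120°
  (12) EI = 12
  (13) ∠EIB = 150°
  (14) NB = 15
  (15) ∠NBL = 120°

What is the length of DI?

Step 1: By the law of cosines on triangle LHD: LD² = 15² + 6² − 2·15·6·cos(90°) = 261, so LD = 3·√29.
Step 2: By the law of cosines on triangle DLI: DI² = (3·√29)² + 10² − 2·3·√29·10·cos(90°) = 361, so DI = 19.

Therefore, the length of DI = 19.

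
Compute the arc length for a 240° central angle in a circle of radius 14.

Arc length = 2πr × θ/360
= 2π × 14 × 2/3
= 56*pi/3

56*pi/3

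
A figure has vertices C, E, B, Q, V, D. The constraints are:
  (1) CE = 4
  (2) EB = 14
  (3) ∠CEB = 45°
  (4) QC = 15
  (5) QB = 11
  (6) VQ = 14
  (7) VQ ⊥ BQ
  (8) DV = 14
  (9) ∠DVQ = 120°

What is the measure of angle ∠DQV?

Step 1: By the law of cosines on triangle QVD: QD² = 14² + 14² − 2·14·14·cos(120°) = 588, so QD = 14·√3.
Step 2: By the inverse law of cosines on triangle DQV: cos(∠DQV) = ((14·√3)² + 14² − 14²) / (2·14·√3·14) = 588/678.96 = 0.866, so ∠DQV = 30°.

Therefore, the measure of angle ∠DQV = 30°.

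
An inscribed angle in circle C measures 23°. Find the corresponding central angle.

By the inscribed angle theorem, the central angle is twice the inscribed angle.
Central angle = 2 × 23° = 46°

46°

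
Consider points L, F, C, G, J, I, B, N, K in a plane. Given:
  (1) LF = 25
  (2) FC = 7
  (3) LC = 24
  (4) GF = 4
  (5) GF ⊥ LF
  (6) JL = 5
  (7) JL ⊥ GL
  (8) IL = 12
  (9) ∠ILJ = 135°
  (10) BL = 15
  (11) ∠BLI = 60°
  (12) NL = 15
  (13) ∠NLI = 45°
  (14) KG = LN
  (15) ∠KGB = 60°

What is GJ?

Step 1: By the law of cosines on triangle LFG: LG² = 25² + 4² − 2·25·4·cos(90°) = 641, so LG ≈ 25.32.
Step 2: By the law of cosines on triangle GLJ: GJ² = 25.32² + 5² − 2·25.32·5·cos(90°) = 666, so GJ = 3·√74.

Therefore, the length of GJ = 3·√74.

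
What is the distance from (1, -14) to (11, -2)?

d = sqrt((10)^2 + (12)^2) = sqrt(244) = 2*sqrt(61)

2*sqrt(61)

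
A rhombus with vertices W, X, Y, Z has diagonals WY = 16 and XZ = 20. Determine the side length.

Half-diagonals are 8 and 10. side = sqrt(8^2 + 10^2) = sqrt(164) = 2*sqrt(41)

2*sqrt(41)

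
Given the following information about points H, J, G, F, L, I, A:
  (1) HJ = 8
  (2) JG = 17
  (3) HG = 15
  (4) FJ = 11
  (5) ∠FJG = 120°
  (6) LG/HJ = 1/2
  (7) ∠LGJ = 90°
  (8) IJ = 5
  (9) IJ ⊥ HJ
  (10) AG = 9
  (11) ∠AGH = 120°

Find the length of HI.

Step 1: By the law of cosines on triangle HJI: HI² = 8² + 5² − 2·8·5·cos(90°) = 89, so HI = √89.

Therefore, the length of HI = √89.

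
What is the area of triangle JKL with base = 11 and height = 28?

Area = (1/2) * base * height
Area = (1/2) * 11 * 28
Area = 154

154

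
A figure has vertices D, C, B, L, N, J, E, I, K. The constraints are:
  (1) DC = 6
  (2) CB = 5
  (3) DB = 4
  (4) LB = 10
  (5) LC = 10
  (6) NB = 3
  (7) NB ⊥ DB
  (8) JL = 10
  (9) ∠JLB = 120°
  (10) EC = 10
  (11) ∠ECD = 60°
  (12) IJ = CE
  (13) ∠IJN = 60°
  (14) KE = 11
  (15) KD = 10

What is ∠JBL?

Step 1: By the law of cosines on triangle BLJ: BJ² = 10² + 10² − 2·10·10·cos(120°) = 300, so BJ = 10·√3.
Step 2: By the inverse law of cosines on triangle JBL: cos(∠JBL) = ((10·√3)² + 10² − 10²) / (2·10·√3·10) = 300/346.41 = 0.866, so ∠JBL = 30°.

Therefore, the measure of angle ∠JBL = 30°.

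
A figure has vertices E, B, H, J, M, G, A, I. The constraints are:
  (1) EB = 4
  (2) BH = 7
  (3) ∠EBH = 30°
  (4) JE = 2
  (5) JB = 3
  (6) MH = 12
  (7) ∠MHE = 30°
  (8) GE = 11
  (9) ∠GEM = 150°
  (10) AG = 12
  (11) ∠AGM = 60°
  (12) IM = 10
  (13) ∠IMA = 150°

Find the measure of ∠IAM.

Step 1: By the law of cosines on triangle EBH: EH² = 4² + 7² − 2·4·7·cos(30°) = 16.5, so EH ≈ 4.06.
Step 2: By the law of cosines on triangle EHM: EM² = 4.06² + 12² − 2·4.06·12·cos(30°) = 76.07, so EM ≈ 8.72.
Step 3: By the law of cosines on triangle GEM: GM² = 11² + 8.72² − 2·11·8.72·cos(150°) = 363.24, so GM ≈ 19.06.
Step 4: By the law of cosines on triangle AGM: AM² = 12² + 19.06² − 2·12·19.06·cos(60°) = 278.53, so AM ≈ 16.69.
Step 5: By the law of cosines on triangle AMI: AI² = 16.69² + 10² − 2·16.69·10·cos(150°) = 667.6, so AI ≈ 25.84.
Step 6: By the inverse law of cosines on triangle IAM: cos(∠IAM) = (25.84² + 16.69² − 10²) / (2·25.84·16.69) = 846.13/862.44 = 0.9811, so ∠IAM = 11.16°.

Therefore, the measure of angle ∠IAM = 11.16°.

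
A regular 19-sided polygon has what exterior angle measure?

Each exterior angle of a regular n-gon is 360 / n.
For n = 19: 360 / 19 = 360/19 degrees.

360/19 degrees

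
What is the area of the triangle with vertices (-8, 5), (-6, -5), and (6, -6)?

Shoelace: Area = (1/2)|-8(-5--6) + -6(-6-5) + 6(5--5)| = (1/2)(118) = 59

59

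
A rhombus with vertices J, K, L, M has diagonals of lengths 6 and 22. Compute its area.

The diagonals of a rhombus divide it into four right triangles.
Each triangle has legs 6/ 2 = 3 and 22/2 = 11, so each has area (1/2)*3*11 = 33/2.
Four such triangles give total area = (d1 * d2) / 2 = 66.

66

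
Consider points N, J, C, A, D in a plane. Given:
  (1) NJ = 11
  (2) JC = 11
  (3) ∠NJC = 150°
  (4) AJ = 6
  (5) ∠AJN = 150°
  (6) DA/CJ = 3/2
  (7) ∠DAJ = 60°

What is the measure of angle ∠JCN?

Step 1: By the law of cosines on triangle CJN: CN² = 11² + 11² − 2·11·11·cos(150°) = 451.58, so CN ≈ 21.25.
Step 2: By the inverse law of cosines on triangle JCN: cos(∠JCN) = (11² + 21.25² − 11²) / (2·11·21.25) = 451.58/467.51 = 0.9659, so ∠JCN = 15°.

Therefore, the measure of angle ∠JCN = 15°.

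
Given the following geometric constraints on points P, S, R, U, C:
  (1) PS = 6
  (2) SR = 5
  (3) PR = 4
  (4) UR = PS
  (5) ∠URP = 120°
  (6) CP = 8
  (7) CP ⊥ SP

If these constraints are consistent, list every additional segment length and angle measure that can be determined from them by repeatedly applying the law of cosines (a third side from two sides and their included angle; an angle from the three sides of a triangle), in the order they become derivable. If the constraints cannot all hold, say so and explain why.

The constraints are consistent. Derivable facts, in order:
After 1 step:
- PU = 2·√19
- SC = 10
- ∠PRS = 82.82°
- ∠PSR = 41.41°
- ∠RPS = 55.77°
After 2 steps:
- ∠CSP = 53.13°
- ∠PCS = 36.87°
- ∠PUR = 23.41°
- ∠RPU = 36.59°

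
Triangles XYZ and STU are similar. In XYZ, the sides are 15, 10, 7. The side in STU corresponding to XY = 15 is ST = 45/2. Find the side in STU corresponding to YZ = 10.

Similar triangles have proportional sides. Setting up the proportion:
ST / XY = TU / YZ
45/2 / 15 = TU / 10
TU = 10 * 45/2 / 15 = 15.

15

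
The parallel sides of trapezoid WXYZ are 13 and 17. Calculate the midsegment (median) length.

The midsegment of a trapezoid = (base1 + base2) / 2
midsegment = (13 + 17) / 2
midsegment = 30 / 2
midsegment = 15

15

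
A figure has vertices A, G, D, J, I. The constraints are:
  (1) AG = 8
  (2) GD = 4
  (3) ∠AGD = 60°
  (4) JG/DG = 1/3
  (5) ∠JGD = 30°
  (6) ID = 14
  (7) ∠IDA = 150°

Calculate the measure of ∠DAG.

Step 1: By the law of cosines on triangle AGD: AD² = 8² + 4² − 2·8·4·cos(60°) = 48, so AD = 4·√3.
Step 2: By the inverse law of cosines on triangle DAG: cos(∠DAG) = ((4·√3)² + 8² − 4²) / (2·4·√3·8) = 96/110.85 = 0.866, so ∠DAG = 30°.

Therefore, the measure of angle ∠DAG = 30°.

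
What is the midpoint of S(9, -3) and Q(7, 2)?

The midpoint is the point halfway along the segment.
Move half the horizontal distance: 9 + (7 - 9)/2 = 9 + -2/2 = 8
Move half the vertical distance: -3 + (2 - -3)/2 = -3 + 5/2 = -1/2
Midpoint = (8, -1/2)

(8, -1/2)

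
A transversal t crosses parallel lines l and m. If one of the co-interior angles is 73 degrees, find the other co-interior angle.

Co-interior angles (same-side interior) formed by parallel lines and a transversal are supplementary (sum to 180 degrees).
The given angle is 73 degrees.
The co-interior angle = 180 - 73 = 107 degrees.

107 degrees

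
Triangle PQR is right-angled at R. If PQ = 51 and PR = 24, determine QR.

By the Pythagorean theorem: QR^2 = PQ^2 - PR^2
QR^2 = 51^2 - 24^2 = 2601 - 576 = 2025
QR = sqrt(2025) = 45

45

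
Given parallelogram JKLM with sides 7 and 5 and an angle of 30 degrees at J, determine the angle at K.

In a parallelogram, consecutive angles are supplementary (sum to 180°).
angle K = 180 - angle J
angle K = 180 - 30
angle K = 150 degrees

150 degrees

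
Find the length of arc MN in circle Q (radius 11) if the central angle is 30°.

The full circumference is 2πr = 2π(11) = 22*pi.
The arc spans 30° out of 360°, which is a fraction of 1/12.
Arc length = 22*pi × 1/12 = 11*pi/6.

11*pi/6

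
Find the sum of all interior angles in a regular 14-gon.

The sum of interior angles of an n-sided polygon is (n - 2) * 180.
For n = 14: (14 - 2) * 180 = 12 * 180 = 2160 degrees.

2160 degrees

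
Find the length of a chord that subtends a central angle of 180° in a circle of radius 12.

Drop a perpendicular from the center to the chord, bisecting both the chord and the central angle.
Each half-chord = r sin(θ/2) = 12 sin(90°).
The full chord = 2 × 12 × sin(90°) = 24.

24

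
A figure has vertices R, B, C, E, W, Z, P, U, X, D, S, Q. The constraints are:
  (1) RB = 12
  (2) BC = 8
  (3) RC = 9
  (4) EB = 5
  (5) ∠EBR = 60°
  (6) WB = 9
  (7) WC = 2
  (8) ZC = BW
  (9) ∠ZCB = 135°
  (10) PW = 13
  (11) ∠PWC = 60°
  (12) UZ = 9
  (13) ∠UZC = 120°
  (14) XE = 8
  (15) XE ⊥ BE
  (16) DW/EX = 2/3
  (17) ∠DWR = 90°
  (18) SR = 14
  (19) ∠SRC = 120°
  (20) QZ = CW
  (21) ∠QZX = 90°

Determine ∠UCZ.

From the given relations: ZC = BW = 9.
Step 1: By the law of cosines on triangle CZU: CU² = 9² + 9² − 2·9·9·cos(120°) = 243, so CU = 9·√3.
Step 2: By the inverse law of cosines on triangle UCZ: cos(∠UCZ) = ((9·√3)² + 9² − 9²) / (2·9·√3·9) = 243/280.59 = 0.866, so ∠UCZ = 30°.

Therefore, the measure of angle ∠UCZ = 30°.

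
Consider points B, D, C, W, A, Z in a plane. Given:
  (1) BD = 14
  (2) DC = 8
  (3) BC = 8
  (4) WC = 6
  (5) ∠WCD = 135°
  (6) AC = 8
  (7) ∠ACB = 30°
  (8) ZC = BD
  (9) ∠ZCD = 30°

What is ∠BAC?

Step 1: By the law of cosines on triangle ACB: AB² = 8² + 8² − 2·8·8·cos(30°) = 17.15, so AB ≈ 4.14.
Step 2: By the inverse law of cosines on triangle BAC: cos(∠BAC) = (4.14² + 8² − 8²) / (2·4.14·8) = 17.15/66.26 = 0.2588, so ∠BAC = 75°.

Therefore, the measure of angle ∠BAC = 75°.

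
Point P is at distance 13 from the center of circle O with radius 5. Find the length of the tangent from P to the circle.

tangent = √(d² - r²) = √(13² - 5²) = √(169 - 25) = √144 = 12

12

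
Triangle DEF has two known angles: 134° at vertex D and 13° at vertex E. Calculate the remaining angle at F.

The interior angles sum to 180°: angle F = 180 - 134 - 13 = 33°.
The triangle is obtuse (angles 134°, 13°, 33°).

33 degrees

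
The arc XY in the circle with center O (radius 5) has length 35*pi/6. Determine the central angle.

θ = 360 × 35*pi/6 / (2π × 5) = 210° (rearranging arc length formula).

210°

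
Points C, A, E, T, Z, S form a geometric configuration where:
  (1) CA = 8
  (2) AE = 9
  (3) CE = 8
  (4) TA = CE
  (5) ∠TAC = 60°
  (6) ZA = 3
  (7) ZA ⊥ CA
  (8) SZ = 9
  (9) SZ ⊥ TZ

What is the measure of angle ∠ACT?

From the given relations: TA = CE = 8.
Step 1: By the law of cosines on triangle CAT: CT² = 8² + 8² − 2·8·8·cos(60°) = 64, so CT = 8.
Step 2: By the inverse law of cosines on triangle ACT: cos(∠ACT) = (8² + 8² − 8²) / (2·8·8) = 64/128 = 0.5, so ∠ACT = 60°.

Therefore, the measure of angle ∠ACT = 60°.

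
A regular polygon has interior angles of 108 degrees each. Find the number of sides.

Exterior angle = 180 - 108 = 72. n = 360 / 72 = 5.

5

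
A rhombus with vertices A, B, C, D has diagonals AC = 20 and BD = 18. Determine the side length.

The diagonals of a rhombus bisect each other at right angles.
Half-diagonals: 20/2 = 10 and 18/2 = 9
side = sqrt(10^2 + 9^2)
side = sqrt(100 + 81)
side = sqrt(181)

sqrt(181)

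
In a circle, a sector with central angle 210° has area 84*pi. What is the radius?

Sector area A = πr² × θ/360, so r² = 360A / (πθ).
r² = 360 × 84*pi / (π × 210)
r² = 144
r = 12

12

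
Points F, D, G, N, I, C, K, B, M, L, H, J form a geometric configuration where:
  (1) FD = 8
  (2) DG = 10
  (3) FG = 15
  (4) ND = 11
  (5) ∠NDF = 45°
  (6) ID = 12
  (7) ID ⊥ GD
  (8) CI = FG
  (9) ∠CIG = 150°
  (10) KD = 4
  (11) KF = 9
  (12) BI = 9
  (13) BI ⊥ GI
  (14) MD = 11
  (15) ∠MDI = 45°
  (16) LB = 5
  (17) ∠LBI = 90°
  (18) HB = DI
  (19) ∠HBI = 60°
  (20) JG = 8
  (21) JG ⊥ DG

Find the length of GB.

Step 1: By the law of cosines on triangle GDI: GI² = 10² + 12² − 2·10·12·cos(90°) = 244, so GI = 2·√61.
Step 2: By the law of cosines on triangle GIB: GB² = (2·√61)² + 9² − 2·2·√61·9·cos(90°) = 325, so GB = 5·√13.

Therefore, the length of GB = 5·√13.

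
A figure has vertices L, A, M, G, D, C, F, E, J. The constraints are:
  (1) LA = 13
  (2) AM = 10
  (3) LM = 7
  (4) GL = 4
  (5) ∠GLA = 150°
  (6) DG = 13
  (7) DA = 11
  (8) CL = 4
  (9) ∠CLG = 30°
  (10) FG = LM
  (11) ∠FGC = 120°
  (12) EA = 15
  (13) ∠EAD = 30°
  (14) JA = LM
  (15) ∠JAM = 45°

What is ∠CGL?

Step 1: By the law of cosines on triangle GLC: GC² = 4² + 4² − 2·4·4·cos(30°) = 4.29, so GC ≈ 2.07.
Step 2: By the inverse law of cosines on triangle CGL: cos(∠CGL) = (2.07² + 4² − 4²) / (2·2.07·4) = 4.29/16.56 = 0.2588, so ∠CGL = 75°.

Therefore, the measure of angle ∠CGL = 75°.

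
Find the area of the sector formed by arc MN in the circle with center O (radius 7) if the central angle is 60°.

Sector area = π(7²)(1/6) = 49*pi/6

49*pi/6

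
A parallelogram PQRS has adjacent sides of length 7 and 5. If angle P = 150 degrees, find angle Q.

In a parallelogram, consecutive angles are supplementary (sum to 180°).
angle Q = 180 - angle P
angle Q = 180 - 150
angle Q = 30 degrees

30 degrees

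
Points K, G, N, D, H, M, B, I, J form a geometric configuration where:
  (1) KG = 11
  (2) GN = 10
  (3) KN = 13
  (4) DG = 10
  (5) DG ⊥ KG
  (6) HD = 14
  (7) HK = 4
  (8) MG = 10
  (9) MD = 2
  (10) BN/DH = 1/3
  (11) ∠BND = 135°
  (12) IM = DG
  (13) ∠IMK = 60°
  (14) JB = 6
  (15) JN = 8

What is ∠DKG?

Step 1: By the law of cosines on triangle KGD: KD² = 11² + 10² − 2·11·10·cos(90°) = 221, so KD ≈ 14.87.
Step 2: By the inverse law of cosines on triangle DKG: cos(∠DKG) = (14.87² + 11² − 10²) / (2·14.87·11) = 242/327.05 = 0.7399, so ∠DKG = 42.27°.

Therefore, the measure of angle ∠DKG = 42.27°.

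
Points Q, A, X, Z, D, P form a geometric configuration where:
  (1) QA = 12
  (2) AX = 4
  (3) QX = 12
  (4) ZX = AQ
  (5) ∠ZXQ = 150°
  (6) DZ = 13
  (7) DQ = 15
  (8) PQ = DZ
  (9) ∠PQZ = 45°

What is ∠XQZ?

From the given relations: ZX = AQ = 12.
Step 1: By the law of cosines on triangle QXZ: QZ² = 12² + 12² − 2·12·12·cos(150°) = 537.42, so QZ ≈ 23.18.
Step 2: By the inverse law of cosines on triangle XQZ: cos(∠XQZ) = (12² + 23.18² − 12²) / (2·12·23.18) = 537.42/556.37 = 0.9659, so ∠XQZ = 15°.

Therefore, the measure of angle ∠XQZ = 15°.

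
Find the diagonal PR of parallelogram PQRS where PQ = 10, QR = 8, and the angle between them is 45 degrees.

Using the law of cosines:
d^2 = 10^2 + 8^2 - 2(10)(8)cos(45 degrees)
d^2 = 100 + 64 - 160*sqrt(2)/2
d^2 = 164 - 80*sqrt(2)
d = 2*sqrt(41 - 20*sqrt(2))

2*sqrt(41 - 20*sqrt(2))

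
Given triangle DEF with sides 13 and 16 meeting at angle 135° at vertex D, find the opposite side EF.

Law of cosines: EF^2 = 13^2 + 16^2 - 2(13)(16)cos(135°) = 208*sqrt(2) + 425, so EF = sqrt(208*sqrt(2) + 425).

sqrt(208*sqrt(2) + 425)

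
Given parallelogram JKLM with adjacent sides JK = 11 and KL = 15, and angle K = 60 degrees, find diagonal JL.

The diagonal of a parallelogram can be found by treating two adjacent sides and the diagonal as a triangle.
Applying the law of cosines with sides 11, 15 and included angle 60°:
d^2 = 121 + 225 - 330*cos(60°) = 181
d = sqrt(181)

sqrt(181)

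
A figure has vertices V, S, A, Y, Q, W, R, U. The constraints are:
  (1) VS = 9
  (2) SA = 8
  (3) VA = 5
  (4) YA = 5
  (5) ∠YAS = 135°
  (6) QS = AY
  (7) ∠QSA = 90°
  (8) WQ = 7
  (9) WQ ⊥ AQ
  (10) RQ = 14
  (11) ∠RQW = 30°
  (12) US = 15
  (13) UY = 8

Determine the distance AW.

From the given relations: QS = AY = 5.
Step 1: By the law of cosines on triangle ASQ: AQ² = 8² + 5² − 2·8·5·cos(90°) = 89, so AQ = √89.
Step 2: By the law of cosines on triangle AQW: AW² = √89² + 7² − 2·√89·7·cos(90°) = 138, so AW = √138.

Therefore, the length of AW = √138.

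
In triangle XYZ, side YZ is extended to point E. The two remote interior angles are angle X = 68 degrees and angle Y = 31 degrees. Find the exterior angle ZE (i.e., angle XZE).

By the exterior angle theorem, an exterior angle of a triangle equals the sum of the two remote interior angles.
Exterior angle = angle X + angle Y
Exterior angle = 68 + 31 = 99 degrees

99 degrees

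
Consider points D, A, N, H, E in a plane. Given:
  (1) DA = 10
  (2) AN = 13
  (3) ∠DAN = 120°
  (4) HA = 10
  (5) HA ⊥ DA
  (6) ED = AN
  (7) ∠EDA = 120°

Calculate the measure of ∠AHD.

Step 1: By the law of cosines on triangle HAD: HD² = 10² + 10² − 2·10·10·cos(90°) = 200, so HD = 10·√2.
Step 2: By the inverse law of cosines on triangle AHD: cos(∠AHD) = (10² + (10·√2)² − 10²) / (2·10·10·√2) = 200/282.84 = 0.7071, so ∠AHD = 45°.

Therefore, the measure of angle ∠AHD = 45°.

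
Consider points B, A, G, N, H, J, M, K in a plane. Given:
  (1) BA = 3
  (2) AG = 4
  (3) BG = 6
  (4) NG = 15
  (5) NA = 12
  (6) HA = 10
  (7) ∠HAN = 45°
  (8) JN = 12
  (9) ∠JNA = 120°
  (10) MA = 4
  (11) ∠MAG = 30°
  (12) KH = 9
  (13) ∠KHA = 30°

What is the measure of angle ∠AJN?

Step 1: By the law of cosines on triangle JNA: JA² = 12² + 12² − 2·12·12·cos(120°) = 432, so JA = 12·√3.
Step 2: By the inverse law of cosines on triangle AJN: cos(∠AJN) = ((12·√3)² + 12² − 12²) / (2·12·√3·12) = 432/498.83 = 0.866, so ∠AJN = 30°.

Therefore, the measure of angle ∠AJN = 30°.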